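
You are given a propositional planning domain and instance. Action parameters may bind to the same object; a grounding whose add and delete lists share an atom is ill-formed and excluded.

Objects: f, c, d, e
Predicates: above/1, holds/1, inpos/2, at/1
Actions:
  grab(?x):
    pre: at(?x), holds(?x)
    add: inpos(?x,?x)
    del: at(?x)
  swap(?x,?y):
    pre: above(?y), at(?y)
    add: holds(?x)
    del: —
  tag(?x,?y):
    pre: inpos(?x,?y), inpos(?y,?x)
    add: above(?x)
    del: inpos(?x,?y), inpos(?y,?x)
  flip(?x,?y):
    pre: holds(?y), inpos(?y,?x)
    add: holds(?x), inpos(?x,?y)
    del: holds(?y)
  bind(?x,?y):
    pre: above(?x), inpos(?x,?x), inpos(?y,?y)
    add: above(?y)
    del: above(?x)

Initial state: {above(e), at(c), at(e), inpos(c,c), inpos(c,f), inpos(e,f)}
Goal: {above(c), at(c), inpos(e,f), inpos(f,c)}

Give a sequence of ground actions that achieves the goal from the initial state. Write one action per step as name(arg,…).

1. swap(c,e)  →  {above(e), at(c), at(e), holds(c), inpos(c,c), inpos(c,f), inpos(e,f)}
2. tag(c,c)  →  {above(c), above(e), at(c), at(e), holds(c), inpos(c,f), inpos(e,f)}
3. flip(f,c)  →  {above(c), above(e), at(c), at(e), holds(f), inpos(c,f), inpos(e,f), inpos(f,c)}

swap(c,e); tag(c,c); flip(f,c)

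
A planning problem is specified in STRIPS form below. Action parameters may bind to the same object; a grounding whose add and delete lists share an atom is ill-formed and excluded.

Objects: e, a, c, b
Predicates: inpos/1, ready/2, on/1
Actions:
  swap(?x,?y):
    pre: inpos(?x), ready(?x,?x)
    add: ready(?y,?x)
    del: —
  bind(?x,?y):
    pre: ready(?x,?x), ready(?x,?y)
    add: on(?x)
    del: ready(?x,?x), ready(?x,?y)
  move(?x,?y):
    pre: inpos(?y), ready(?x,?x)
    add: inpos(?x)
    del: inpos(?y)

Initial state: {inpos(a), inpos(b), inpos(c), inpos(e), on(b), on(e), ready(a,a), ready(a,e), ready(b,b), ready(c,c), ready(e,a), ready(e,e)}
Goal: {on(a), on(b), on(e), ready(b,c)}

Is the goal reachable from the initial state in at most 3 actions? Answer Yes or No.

1. swap(c,b)  →  {inpos(a), inpos(b), inpos(c), inpos(e), on(b), on(e), ready(a,a), ready(a,e), ready(b,b), ready(b,c), ready(c,c), ready(e,a), ready(e,e)}
2. bind(a,e)  →  {inpos(a), inpos(b), inpos(c), inpos(e), on(a), on(b), on(e), ready(b,b), ready(b,c), ready(c,c), ready(e,a), ready(e,e)}
optimal plan length = 2; 2 ≤ 3

Yes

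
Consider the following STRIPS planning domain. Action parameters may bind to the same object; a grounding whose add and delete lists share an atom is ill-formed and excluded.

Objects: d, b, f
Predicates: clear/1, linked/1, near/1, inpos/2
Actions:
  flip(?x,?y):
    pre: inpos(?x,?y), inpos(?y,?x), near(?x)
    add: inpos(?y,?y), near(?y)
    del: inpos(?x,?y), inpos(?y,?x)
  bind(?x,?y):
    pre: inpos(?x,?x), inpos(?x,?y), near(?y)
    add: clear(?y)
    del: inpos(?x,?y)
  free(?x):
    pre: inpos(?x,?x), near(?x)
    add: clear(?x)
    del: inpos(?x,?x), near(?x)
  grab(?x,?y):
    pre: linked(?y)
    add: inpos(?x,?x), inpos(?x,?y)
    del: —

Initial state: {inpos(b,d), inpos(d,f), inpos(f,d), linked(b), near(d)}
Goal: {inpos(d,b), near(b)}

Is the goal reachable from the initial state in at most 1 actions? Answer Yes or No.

No

1. grab(d,b)  →  {inpos(b,d), inpos(d,b), inpos(d,d), inpos(d,f), inpos(f,d), linked(b), near(d)}
2. flip(d,b)  →  {inpos(b,b), inpos(d,d), inpos(d,f), inpos(f,d), linked(b), near(b), near(d)}
3. grab(d,b)  →  {inpos(b,b), inpos(d,b), inpos(d,d), inpos(d,f), inpos(f,d), linked(b), near(b), near(d)}
optimal plan length = 3; 3 > 1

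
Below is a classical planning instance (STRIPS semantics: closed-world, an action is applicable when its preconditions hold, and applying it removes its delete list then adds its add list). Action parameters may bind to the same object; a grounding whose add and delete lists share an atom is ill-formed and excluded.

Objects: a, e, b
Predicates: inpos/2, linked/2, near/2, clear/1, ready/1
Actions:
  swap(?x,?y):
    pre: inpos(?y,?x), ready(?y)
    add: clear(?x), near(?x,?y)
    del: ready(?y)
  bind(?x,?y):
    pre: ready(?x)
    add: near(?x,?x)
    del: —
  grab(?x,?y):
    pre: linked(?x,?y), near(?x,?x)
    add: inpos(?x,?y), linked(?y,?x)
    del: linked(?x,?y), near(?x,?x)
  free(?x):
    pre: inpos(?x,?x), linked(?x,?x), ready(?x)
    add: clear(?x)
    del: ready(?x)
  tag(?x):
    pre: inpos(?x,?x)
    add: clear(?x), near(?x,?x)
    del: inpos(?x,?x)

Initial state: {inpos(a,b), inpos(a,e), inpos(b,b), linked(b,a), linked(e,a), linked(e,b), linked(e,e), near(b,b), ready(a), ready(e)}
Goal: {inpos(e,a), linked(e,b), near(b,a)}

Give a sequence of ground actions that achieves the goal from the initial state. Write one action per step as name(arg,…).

swap(b,a); bind(e,a); grab(e,a)

1. swap(b,a)  →  {clear(b), inpos(a,b), inpos(a,e), inpos(b,b), linked(b,a), linked(e,a), linked(e,b), linked(e,e), near(b,a), near(b,b), ready(e)}
2. bind(e,a)  →  {clear(b), inpos(a,b), inpos(a,e), inpos(b,b), linked(b,a), linked(e,a), linked(e,b), linked(e,e), near(b,a), near(b,b), near(e,e), ready(e)}
3. grab(e,a)  →  {clear(b), inpos(a,b), inpos(a,e), inpos(b,b), inpos(e,a), linked(a,e), linked(b,a), linked(e,b), linked(e,e), near(b,a), near(b,b), ready(e)}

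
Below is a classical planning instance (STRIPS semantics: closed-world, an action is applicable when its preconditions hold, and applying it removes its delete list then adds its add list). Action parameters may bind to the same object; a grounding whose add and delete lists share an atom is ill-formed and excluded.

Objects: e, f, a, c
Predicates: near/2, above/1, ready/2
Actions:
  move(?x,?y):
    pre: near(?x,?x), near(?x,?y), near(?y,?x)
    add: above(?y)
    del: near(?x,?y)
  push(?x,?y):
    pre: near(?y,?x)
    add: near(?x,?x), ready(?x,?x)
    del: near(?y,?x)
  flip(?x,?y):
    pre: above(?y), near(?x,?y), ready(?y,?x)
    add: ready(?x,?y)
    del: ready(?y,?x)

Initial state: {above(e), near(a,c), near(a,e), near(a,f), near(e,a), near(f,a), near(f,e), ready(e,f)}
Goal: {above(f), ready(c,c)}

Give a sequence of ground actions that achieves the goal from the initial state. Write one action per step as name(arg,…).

1. push(f,a)  →  {above(e), near(a,c), near(a,e), near(e,a), near(f,a), near(f,e), near(f,f), ready(e,f), ready(f,f)}
2. move(f,f)  →  {above(e), above(f), near(a,c), near(a,e), near(e,a), near(f,a), near(f,e), ready(e,f), ready(f,f)}
3. push(c,a)  →  {above(e), above(f), near(a,e), near(c,c), near(e,a), near(f,a), near(f,e), ready(c,c), ready(e,f), ready(f,f)}

push(f,a); move(f,f); push(c,a)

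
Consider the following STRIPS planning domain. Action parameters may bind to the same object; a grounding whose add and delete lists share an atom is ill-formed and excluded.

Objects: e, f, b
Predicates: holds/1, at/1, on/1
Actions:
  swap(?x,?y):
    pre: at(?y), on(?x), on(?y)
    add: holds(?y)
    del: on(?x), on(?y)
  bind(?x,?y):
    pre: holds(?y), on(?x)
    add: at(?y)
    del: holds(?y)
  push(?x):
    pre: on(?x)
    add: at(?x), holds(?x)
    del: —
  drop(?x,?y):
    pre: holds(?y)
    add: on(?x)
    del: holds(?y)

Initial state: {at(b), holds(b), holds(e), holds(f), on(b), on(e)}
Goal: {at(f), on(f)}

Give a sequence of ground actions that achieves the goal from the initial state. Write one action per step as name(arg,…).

1. bind(e,f)  →  {at(b), at(f), holds(b), holds(e), on(b), on(e)}
2. drop(f,e)  →  {at(b), at(f), holds(b), on(b), on(e), on(f)}

bind(e,f); drop(f,e)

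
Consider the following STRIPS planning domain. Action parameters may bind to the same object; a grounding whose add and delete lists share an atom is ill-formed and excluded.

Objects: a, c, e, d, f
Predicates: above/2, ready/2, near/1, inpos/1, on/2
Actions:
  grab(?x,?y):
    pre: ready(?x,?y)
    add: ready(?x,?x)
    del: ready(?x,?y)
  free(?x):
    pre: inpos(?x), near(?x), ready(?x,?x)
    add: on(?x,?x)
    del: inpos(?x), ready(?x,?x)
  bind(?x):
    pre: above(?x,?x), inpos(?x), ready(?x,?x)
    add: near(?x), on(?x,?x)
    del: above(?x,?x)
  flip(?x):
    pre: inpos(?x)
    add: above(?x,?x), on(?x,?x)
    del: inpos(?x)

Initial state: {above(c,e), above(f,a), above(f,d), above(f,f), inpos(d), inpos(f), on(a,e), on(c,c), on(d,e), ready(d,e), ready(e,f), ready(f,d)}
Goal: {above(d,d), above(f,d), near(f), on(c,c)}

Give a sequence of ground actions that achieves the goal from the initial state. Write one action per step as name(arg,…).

1. grab(f,d)  →  {above(c,e), above(f,a), above(f,d), above(f,f), inpos(d), inpos(f), on(a,e), on(c,c), on(d,e), ready(d,e), ready(e,f), ready(f,f)}
2. bind(f)  →  {above(c,e), above(f,a), above(f,d), inpos(d), inpos(f), near(f), on(a,e), on(c,c), on(d,e), on(f,f), ready(d,e), ready(e,f), ready(f,f)}
3. flip(d)  →  {above(c,e), above(d,d), above(f,a), above(f,d), inpos(f), near(f), on(a,e), on(c,c), on(d,d), on(d,e), on(f,f), ready(d,e), ready(e,f), ready(f,f)}

grab(f,d); bind(f); flip(d)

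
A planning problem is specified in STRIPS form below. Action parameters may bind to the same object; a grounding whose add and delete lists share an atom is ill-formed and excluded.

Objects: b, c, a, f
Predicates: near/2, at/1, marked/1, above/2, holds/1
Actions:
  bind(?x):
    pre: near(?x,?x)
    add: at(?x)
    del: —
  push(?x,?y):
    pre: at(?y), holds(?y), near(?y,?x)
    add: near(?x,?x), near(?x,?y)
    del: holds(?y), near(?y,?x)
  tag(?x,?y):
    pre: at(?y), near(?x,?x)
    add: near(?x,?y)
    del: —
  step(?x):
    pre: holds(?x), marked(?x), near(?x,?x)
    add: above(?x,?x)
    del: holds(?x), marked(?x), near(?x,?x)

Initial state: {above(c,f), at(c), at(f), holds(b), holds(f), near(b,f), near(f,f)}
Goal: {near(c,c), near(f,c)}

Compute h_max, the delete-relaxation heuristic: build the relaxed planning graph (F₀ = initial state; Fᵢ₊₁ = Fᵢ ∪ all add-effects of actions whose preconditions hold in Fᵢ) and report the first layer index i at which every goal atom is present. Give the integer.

2

F0 = init (7 atoms)
F1 = F0 ∪ {near(f,c)}  (8 atoms)
F2 = F1 ∪ {near(c,c), near(c,f)}  (10 atoms)
goal ⊆ F2  ⇒  h_max = 2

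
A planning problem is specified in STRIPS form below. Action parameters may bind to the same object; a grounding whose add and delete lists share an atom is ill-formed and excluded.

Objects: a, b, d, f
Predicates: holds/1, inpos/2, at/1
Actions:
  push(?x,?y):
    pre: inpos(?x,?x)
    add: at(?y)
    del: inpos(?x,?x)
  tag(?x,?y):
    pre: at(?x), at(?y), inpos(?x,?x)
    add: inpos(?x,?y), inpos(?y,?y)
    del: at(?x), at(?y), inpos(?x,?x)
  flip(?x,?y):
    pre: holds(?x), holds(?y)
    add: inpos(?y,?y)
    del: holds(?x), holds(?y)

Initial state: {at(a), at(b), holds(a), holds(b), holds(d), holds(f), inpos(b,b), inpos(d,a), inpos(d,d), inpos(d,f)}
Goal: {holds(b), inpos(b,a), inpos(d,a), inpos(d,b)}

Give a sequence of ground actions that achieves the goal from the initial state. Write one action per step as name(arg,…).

1. push(b,d)  →  {at(a), at(b), at(d), holds(a), holds(b), holds(d), holds(f), inpos(d,a), inpos(d,d), inpos(d,f)}
2. tag(d,b)  →  {at(a), holds(a), holds(b), holds(d), holds(f), inpos(b,b), inpos(d,a), inpos(d,b), inpos(d,f)}
3. flip(a,a)  →  {at(a), holds(b), holds(d), holds(f), inpos(a,a), inpos(b,b), inpos(d,a), inpos(d,b), inpos(d,f)}
4. push(a,b)  →  {at(a), at(b), holds(b), holds(d), holds(f), inpos(b,b), inpos(d,a), inpos(d,b), inpos(d,f)}
5. tag(b,a)  →  {holds(b), holds(d), holds(f), inpos(a,a), inpos(b,a), inpos(d,a), inpos(d,b), inpos(d,f)}

push(b,d); tag(d,b); flip(a,a); push(a,b); tag(b,a)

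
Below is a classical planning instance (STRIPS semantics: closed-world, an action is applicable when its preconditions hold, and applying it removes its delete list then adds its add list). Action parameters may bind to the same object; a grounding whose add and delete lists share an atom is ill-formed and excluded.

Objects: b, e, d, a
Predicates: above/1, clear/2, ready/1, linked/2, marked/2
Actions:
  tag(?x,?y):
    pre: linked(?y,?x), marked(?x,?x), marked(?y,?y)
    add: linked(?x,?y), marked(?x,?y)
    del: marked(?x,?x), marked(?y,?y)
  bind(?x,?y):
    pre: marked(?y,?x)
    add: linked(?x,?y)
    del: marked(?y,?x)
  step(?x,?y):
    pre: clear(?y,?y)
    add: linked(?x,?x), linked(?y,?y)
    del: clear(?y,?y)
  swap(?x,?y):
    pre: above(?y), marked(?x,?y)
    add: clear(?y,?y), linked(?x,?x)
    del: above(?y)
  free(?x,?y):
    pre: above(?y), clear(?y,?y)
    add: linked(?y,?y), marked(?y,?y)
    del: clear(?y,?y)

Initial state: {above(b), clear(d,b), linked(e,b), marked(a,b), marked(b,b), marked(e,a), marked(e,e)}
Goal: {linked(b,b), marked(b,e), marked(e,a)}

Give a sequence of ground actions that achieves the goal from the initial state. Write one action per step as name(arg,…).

swap(b,b); tag(b,e)

1. swap(b,b)  →  {clear(b,b), clear(d,b), linked(b,b), linked(e,b), marked(a,b), marked(b,b), marked(e,a), marked(e,e)}
2. tag(b,e)  →  {clear(b,b), clear(d,b), linked(b,b), linked(b,e), linked(e,b), marked(a,b), marked(b,e), marked(e,a)}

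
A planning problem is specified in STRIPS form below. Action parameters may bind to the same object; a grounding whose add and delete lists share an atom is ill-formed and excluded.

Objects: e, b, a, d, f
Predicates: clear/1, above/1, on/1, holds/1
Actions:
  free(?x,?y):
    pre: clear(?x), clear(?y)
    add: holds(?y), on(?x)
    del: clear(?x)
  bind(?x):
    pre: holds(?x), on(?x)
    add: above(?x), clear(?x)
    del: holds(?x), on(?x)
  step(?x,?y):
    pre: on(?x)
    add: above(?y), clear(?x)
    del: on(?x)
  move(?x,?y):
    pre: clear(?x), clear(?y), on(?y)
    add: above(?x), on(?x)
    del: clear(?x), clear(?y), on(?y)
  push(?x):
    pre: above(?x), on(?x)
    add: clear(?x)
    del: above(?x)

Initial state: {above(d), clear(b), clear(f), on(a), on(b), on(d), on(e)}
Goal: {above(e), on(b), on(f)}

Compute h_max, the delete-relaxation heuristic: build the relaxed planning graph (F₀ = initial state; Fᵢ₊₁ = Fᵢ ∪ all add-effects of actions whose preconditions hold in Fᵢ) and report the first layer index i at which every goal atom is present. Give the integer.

1

F0 = init (7 atoms)
F1 = F0 ∪ {above(a), above(b), above(e), above(f), clear(a), clear(d), clear(e), holds(b), holds(f), on(f)}  (17 atoms)
goal ⊆ F1  ⇒  h_max = 1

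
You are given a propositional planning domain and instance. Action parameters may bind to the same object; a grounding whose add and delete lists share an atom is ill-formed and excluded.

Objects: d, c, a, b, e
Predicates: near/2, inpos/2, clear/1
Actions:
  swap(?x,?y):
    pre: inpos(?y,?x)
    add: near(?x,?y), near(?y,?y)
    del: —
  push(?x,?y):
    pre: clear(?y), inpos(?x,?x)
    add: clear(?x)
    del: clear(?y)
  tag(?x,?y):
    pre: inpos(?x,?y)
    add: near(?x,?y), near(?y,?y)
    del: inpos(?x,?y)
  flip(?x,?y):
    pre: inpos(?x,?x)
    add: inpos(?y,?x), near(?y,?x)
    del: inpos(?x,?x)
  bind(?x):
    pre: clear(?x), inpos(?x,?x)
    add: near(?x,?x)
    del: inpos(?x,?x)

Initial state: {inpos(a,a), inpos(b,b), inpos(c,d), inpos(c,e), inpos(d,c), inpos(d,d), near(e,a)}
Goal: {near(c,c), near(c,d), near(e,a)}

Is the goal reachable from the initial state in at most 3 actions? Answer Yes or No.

1. swap(d,c)  →  {inpos(a,a), inpos(b,b), inpos(c,d), inpos(c,e), inpos(d,c), inpos(d,d), near(c,c), near(d,c), near(e,a)}
2. swap(c,d)  →  {inpos(a,a), inpos(b,b), inpos(c,d), inpos(c,e), inpos(d,c), inpos(d,d), near(c,c), near(c,d), near(d,c), near(d,d), near(e,a)}
optimal plan length = 2; 2 ≤ 3

Yes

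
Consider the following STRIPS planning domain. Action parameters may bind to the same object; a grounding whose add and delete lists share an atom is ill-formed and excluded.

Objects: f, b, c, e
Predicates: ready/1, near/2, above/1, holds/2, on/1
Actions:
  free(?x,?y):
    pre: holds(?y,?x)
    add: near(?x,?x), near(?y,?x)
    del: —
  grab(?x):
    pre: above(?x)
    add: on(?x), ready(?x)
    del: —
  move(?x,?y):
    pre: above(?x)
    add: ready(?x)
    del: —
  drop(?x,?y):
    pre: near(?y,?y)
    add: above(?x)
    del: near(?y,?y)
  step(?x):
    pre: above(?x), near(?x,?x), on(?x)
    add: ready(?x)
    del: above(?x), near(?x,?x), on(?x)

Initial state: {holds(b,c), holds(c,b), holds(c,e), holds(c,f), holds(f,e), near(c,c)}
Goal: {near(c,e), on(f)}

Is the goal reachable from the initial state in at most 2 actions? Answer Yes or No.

No

1. free(e,c)  →  {holds(b,c), holds(c,b), holds(c,e), holds(c,f), holds(f,e), near(c,c), near(c,e), near(e,e)}
2. drop(f,c)  →  {above(f), holds(b,c), holds(c,b), holds(c,e), holds(c,f), holds(f,e), near(c,e), near(e,e)}
3. grab(f)  →  {above(f), holds(b,c), holds(c,b), holds(c,e), holds(c,f), holds(f,e), near(c,e), near(e,e), on(f), ready(f)}
optimal plan length = 3; 3 > 2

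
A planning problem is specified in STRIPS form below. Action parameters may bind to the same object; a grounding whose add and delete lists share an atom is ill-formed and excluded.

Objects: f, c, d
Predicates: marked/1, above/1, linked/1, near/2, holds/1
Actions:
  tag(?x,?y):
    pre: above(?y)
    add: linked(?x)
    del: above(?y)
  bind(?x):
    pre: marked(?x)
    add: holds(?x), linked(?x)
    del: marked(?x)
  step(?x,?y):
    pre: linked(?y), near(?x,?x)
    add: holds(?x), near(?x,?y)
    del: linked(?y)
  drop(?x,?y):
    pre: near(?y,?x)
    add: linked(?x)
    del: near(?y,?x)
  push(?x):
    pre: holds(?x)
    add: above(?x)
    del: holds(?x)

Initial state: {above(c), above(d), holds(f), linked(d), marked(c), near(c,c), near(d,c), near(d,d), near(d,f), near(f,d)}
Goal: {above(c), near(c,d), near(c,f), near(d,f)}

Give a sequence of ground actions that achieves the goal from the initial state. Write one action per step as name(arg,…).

tag(f,d); step(c,f); step(c,d)

1. tag(f,d)  →  {above(c), holds(f), linked(d), linked(f), marked(c), near(c,c), near(d,c), near(d,d), near(d,f), near(f,d)}
2. step(c,f)  →  {above(c), holds(c), holds(f), linked(d), marked(c), near(c,c), near(c,f), near(d,c), near(d,d), near(d,f), near(f,d)}
3. step(c,d)  →  {above(c), holds(c), holds(f), marked(c), near(c,c), near(c,d), near(c,f), near(d,c), near(d,d), near(d,f), near(f,d)}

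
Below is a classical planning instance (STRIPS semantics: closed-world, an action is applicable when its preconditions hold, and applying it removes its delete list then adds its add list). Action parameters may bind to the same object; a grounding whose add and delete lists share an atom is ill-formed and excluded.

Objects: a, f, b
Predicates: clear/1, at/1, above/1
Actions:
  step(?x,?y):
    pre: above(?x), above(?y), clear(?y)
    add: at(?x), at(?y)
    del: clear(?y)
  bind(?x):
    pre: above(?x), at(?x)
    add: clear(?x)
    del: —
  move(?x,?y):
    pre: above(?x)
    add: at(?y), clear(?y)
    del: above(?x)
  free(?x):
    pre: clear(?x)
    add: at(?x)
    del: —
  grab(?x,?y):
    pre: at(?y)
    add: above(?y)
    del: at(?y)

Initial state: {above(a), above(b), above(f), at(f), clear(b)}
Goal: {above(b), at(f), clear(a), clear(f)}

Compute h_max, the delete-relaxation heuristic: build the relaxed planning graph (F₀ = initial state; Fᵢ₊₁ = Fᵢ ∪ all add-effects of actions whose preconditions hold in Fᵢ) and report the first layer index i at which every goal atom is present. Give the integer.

1

F0 = init (5 atoms)
F1 = F0 ∪ {at(a), at(b), clear(a), clear(f)}  (9 atoms)
goal ⊆ F1  ⇒  h_max = 1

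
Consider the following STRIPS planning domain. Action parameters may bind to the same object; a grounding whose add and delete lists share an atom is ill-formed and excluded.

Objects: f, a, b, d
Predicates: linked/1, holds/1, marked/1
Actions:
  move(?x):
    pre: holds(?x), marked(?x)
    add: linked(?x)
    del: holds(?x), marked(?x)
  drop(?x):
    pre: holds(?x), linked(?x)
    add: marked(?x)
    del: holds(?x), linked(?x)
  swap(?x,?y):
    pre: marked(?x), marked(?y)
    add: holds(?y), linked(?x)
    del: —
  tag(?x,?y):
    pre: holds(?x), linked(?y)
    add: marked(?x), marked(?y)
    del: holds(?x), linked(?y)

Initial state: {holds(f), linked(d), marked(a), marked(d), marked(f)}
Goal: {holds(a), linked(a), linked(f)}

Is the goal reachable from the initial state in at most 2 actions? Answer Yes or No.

1. move(f)  →  {linked(d), linked(f), marked(a), marked(d)}
2. swap(a,a)  →  {holds(a), linked(a), linked(d), linked(f), marked(a), marked(d)}
optimal plan length = 2; 2 ≤ 2

Yes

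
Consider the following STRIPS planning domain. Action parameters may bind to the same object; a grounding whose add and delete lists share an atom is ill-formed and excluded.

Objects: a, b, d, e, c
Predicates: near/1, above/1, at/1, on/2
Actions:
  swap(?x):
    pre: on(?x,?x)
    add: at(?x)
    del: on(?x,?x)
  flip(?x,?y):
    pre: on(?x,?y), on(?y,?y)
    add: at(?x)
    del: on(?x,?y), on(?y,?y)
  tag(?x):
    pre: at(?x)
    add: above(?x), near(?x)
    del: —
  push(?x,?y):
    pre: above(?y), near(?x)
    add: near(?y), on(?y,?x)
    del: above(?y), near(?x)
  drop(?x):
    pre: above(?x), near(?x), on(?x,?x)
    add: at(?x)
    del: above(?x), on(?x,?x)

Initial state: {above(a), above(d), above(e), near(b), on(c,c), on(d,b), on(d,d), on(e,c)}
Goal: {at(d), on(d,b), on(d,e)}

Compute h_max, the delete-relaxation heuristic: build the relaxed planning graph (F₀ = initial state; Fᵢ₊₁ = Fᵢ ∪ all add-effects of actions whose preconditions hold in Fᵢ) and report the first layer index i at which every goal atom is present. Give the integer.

2

F0 = init (8 atoms)
F1 = F0 ∪ {at(c), at(d), at(e), near(a), near(d), near(e), on(a,b), on(e,b)}  (16 atoms)
F2 = F1 ∪ {above(c), near(c), on(a,d), on(a,e), on(d,a), on(d,e), on(e,a), on(e,d)}  (24 atoms)
goal ⊆ F2  ⇒  h_max = 2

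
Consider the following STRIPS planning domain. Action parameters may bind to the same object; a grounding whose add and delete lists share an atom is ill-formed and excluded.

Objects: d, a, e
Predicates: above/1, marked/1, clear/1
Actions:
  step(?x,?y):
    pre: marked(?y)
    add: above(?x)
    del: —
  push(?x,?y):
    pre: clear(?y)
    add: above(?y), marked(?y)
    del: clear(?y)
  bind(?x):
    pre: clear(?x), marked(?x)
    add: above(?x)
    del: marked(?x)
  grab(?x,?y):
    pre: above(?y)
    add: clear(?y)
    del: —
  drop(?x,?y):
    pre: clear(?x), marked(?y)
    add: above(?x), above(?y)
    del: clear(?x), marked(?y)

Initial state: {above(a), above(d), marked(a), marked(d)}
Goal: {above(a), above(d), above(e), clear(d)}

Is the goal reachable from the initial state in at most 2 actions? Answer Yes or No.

Yes

1. step(e,d)  →  {above(a), above(d), above(e), marked(a), marked(d)}
2. grab(d,d)  →  {above(a), above(d), above(e), clear(d), marked(a), marked(d)}
optimal plan length = 2; 2 ≤ 2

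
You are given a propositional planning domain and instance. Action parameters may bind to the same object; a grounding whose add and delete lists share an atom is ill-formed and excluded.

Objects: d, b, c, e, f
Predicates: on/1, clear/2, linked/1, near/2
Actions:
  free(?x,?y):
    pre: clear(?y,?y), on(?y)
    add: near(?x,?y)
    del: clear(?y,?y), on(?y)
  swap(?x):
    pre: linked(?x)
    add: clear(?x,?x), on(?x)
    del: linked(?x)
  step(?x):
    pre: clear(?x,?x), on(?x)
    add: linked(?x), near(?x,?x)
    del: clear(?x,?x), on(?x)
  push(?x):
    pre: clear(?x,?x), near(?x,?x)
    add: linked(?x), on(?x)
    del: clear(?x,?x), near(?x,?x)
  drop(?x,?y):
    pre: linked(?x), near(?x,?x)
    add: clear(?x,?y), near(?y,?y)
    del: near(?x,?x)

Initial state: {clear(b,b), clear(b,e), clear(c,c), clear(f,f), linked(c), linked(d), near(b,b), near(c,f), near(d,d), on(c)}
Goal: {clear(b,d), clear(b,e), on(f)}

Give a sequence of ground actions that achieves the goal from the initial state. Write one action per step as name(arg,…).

1. push(b)  →  {clear(b,e), clear(c,c), clear(f,f), linked(b), linked(c), linked(d), near(c,f), near(d,d), on(b), on(c)}
2. drop(d,b)  →  {clear(b,e), clear(c,c), clear(d,b), clear(f,f), linked(b), linked(c), linked(d), near(b,b), near(c,f), on(b), on(c)}
3. drop(b,d)  →  {clear(b,d), clear(b,e), clear(c,c), clear(d,b), clear(f,f), linked(b), linked(c), linked(d), near(c,f), near(d,d), on(b), on(c)}
4. drop(d,f)  →  {clear(b,d), clear(b,e), clear(c,c), clear(d,b), clear(d,f), clear(f,f), linked(b), linked(c), linked(d), near(c,f), near(f,f), on(b), on(c)}
5. push(f)  →  {clear(b,d), clear(b,e), clear(c,c), clear(d,b), clear(d,f), linked(b), linked(c), linked(d), linked(f), near(c,f), on(b), on(c), on(f)}

push(b); drop(d,b); drop(b,d); drop(d,f); push(f)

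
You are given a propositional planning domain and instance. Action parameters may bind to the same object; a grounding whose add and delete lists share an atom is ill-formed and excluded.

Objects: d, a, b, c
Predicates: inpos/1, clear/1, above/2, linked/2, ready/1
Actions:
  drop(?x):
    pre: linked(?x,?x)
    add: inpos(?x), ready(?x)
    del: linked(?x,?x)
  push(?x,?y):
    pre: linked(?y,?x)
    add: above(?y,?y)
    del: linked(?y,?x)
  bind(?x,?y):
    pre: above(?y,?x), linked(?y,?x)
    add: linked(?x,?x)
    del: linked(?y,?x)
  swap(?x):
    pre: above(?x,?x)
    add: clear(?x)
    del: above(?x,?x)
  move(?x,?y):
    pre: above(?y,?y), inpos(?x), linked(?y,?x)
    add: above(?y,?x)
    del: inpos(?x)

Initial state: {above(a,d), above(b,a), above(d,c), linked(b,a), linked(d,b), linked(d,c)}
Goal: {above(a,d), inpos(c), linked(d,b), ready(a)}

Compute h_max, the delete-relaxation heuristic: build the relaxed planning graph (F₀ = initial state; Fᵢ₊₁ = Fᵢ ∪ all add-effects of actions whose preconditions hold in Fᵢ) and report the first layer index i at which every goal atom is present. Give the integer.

2

F0 = init (6 atoms)
F1 = F0 ∪ {above(b,b), above(d,d), linked(a,a), linked(c,c)}  (10 atoms)
F2 = F1 ∪ {above(a,a), above(c,c), clear(b), clear(d), inpos(a), inpos(c), ready(a), ready(c)}  (18 atoms)
goal ⊆ F2  ⇒  h_max = 2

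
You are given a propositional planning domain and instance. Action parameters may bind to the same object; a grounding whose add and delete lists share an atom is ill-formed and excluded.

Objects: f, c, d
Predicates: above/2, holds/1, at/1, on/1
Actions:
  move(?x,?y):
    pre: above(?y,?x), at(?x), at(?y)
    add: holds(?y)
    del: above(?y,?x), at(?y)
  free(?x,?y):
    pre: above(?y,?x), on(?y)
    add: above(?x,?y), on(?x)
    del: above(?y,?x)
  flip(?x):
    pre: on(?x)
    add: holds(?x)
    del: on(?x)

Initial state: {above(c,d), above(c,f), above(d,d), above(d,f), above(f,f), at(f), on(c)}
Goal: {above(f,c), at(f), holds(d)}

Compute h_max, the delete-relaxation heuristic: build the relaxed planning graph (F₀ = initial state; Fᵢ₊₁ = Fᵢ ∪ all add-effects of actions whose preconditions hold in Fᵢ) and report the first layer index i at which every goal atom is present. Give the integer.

F0 = init (7 atoms)
F1 = F0 ∪ {above(d,c), above(f,c), holds(c), holds(f), on(d), on(f)}  (13 atoms)
F2 = F1 ∪ {above(f,d), holds(d)}  (15 atoms)
goal ⊆ F2  ⇒  h_max = 2

2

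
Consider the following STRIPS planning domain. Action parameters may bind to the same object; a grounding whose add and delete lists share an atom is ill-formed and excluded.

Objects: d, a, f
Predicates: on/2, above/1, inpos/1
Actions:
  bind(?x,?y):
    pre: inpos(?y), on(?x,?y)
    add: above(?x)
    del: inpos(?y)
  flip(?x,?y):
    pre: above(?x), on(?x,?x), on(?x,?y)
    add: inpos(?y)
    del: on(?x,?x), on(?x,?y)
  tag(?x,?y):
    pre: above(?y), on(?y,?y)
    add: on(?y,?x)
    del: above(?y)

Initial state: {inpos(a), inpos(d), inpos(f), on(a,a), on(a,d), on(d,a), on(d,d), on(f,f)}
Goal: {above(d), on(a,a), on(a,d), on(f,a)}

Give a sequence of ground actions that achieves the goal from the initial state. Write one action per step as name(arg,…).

1. bind(d,d)  →  {above(d), inpos(a), inpos(f), on(a,a), on(a,d), on(d,a), on(d,d), on(f,f)}
2. bind(f,f)  →  {above(d), above(f), inpos(a), on(a,a), on(a,d), on(d,a), on(d,d), on(f,f)}
3. tag(a,f)  →  {above(d), inpos(a), on(a,a), on(a,d), on(d,a), on(d,d), on(f,a), on(f,f)}

bind(d,d); bind(f,f); tag(a,f)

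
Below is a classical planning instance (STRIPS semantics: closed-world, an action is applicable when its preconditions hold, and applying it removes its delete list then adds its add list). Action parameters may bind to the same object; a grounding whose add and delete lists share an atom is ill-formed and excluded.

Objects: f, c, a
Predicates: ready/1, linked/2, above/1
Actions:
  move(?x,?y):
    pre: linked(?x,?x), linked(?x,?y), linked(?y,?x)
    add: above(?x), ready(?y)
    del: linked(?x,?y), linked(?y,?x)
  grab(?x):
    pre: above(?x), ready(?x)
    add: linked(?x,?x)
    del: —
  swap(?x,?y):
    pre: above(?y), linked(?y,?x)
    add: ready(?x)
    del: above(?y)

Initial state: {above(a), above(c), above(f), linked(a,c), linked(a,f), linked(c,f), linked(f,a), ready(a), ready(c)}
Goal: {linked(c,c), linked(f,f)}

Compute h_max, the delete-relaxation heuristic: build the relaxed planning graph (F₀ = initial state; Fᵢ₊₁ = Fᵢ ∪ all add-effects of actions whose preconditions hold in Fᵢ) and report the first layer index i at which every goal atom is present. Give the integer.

2

F0 = init (9 atoms)
F1 = F0 ∪ {linked(a,a), linked(c,c), ready(f)}  (12 atoms)
F2 = F1 ∪ {linked(f,f)}  (13 atoms)
goal ⊆ F2  ⇒  h_max = 2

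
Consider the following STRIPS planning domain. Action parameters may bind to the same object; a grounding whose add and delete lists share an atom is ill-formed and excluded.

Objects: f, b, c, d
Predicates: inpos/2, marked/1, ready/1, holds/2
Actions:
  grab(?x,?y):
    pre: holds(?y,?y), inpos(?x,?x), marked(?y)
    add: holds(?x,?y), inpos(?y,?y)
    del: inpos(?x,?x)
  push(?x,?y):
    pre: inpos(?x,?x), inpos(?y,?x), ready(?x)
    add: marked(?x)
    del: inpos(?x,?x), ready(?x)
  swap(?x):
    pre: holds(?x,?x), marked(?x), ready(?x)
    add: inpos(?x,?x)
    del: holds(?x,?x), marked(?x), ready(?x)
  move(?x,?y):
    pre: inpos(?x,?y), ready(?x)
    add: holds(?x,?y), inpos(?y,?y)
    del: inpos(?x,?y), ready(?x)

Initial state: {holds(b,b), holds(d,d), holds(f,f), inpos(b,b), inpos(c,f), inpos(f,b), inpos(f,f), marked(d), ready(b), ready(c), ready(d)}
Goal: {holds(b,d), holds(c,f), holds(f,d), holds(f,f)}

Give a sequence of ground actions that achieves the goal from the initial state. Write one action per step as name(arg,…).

grab(f,d); grab(b,d); move(c,f)

1. grab(f,d)  →  {holds(b,b), holds(d,d), holds(f,d), holds(f,f), inpos(b,b), inpos(c,f), inpos(d,d), inpos(f,b), marked(d), ready(b), ready(c), ready(d)}
2. grab(b,d)  →  {holds(b,b), holds(b,d), holds(d,d), holds(f,d), holds(f,f), inpos(c,f), inpos(d,d), inpos(f,b), marked(d), ready(b), ready(c), ready(d)}
3. move(c,f)  →  {holds(b,b), holds(b,d), holds(c,f), holds(d,d), holds(f,d), holds(f,f), inpos(d,d), inpos(f,b), inpos(f,f), marked(d), ready(b), ready(d)}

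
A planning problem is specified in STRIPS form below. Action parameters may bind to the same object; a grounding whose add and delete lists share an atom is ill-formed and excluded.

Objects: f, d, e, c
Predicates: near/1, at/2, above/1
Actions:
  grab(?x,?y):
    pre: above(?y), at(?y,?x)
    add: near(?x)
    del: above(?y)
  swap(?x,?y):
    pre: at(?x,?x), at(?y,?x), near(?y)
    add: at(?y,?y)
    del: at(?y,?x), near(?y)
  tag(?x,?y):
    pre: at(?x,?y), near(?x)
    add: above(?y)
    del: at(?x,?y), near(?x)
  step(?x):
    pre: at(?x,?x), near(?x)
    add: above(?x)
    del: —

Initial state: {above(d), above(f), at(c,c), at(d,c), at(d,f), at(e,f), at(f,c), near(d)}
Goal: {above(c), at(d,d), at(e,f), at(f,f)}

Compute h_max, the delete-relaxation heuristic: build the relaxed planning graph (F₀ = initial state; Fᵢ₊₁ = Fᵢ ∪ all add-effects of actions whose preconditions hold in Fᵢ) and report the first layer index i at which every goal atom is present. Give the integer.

2

F0 = init (8 atoms)
F1 = F0 ∪ {above(c), at(d,d), near(c), near(f)}  (12 atoms)
F2 = F1 ∪ {at(f,f)}  (13 atoms)
goal ⊆ F2  ⇒  h_max = 2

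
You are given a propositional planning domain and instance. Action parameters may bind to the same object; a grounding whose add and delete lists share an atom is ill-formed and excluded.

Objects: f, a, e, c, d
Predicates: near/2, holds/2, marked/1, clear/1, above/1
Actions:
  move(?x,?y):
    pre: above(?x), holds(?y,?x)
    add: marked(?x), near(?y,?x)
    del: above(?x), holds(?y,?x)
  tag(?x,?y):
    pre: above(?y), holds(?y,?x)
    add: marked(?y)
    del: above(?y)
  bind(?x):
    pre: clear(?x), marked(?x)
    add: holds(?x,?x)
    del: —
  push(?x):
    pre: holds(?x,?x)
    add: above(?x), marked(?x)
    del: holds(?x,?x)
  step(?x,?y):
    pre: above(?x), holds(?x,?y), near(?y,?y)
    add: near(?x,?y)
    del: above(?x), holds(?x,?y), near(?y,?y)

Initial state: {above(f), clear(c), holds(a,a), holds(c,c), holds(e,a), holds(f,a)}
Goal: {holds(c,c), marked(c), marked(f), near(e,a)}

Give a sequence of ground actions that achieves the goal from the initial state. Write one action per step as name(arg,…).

tag(a,f); push(a); move(a,e); push(c); bind(c)

1. tag(a,f)  →  {clear(c), holds(a,a), holds(c,c), holds(e,a), holds(f,a), marked(f)}
2. push(a)  →  {above(a), clear(c), holds(c,c), holds(e,a), holds(f,a), marked(a), marked(f)}
3. move(a,e)  →  {clear(c), holds(c,c), holds(f,a), marked(a), marked(f), near(e,a)}
4. push(c)  →  {above(c), clear(c), holds(f,a), marked(a), marked(c), marked(f), near(e,a)}
5. bind(c)  →  {above(c), clear(c), holds(c,c), holds(f,a), marked(a), marked(c), marked(f), near(e,a)}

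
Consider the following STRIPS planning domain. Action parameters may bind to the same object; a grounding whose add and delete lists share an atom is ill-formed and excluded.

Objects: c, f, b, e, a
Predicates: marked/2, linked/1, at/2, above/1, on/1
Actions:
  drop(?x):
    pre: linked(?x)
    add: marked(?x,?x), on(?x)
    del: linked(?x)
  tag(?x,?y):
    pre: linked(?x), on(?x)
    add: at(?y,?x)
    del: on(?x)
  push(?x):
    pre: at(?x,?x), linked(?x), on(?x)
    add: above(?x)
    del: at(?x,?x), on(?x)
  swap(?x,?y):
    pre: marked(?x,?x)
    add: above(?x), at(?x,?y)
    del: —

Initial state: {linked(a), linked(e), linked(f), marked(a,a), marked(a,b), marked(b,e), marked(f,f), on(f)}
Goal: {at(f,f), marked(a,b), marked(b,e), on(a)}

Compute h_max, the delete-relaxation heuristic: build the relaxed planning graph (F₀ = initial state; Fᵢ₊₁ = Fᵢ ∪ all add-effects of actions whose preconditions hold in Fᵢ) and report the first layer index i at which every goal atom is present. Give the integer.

F0 = init (8 atoms)
F1 = F0 ∪ {above(a), above(f), at(a,a), at(a,b), at(a,c), at(a,e), at(a,f), at(b,f), at(c,f), at(e,f), at(f,a), at(f,b), at(f,c), at(f,e), at(f,f), marked(e,e), on(a), on(e)}  (26 atoms)
goal ⊆ F1  ⇒  h_max = 1

1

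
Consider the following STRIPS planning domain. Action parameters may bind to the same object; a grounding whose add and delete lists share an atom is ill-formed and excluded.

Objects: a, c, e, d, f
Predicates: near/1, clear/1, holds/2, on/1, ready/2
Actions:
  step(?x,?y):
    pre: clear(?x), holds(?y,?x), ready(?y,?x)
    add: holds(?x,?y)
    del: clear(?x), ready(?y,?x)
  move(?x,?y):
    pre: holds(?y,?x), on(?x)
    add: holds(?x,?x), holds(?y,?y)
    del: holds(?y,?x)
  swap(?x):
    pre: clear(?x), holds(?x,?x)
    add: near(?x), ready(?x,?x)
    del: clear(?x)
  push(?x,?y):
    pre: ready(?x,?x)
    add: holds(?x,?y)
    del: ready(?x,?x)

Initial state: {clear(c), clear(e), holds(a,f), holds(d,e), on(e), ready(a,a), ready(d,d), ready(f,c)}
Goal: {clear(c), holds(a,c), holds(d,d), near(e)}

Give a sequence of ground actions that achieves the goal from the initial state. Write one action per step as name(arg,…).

1. move(e,d)  →  {clear(c), clear(e), holds(a,f), holds(d,d), holds(e,e), on(e), ready(a,a), ready(d,d), ready(f,c)}
2. swap(e)  →  {clear(c), holds(a,f), holds(d,d), holds(e,e), near(e), on(e), ready(a,a), ready(d,d), ready(e,e), ready(f,c)}
3. push(a,c)  →  {clear(c), holds(a,c), holds(a,f), holds(d,d), holds(e,e), near(e), on(e), ready(d,d), ready(e,e), ready(f,c)}

move(e,d); swap(e); push(a,c)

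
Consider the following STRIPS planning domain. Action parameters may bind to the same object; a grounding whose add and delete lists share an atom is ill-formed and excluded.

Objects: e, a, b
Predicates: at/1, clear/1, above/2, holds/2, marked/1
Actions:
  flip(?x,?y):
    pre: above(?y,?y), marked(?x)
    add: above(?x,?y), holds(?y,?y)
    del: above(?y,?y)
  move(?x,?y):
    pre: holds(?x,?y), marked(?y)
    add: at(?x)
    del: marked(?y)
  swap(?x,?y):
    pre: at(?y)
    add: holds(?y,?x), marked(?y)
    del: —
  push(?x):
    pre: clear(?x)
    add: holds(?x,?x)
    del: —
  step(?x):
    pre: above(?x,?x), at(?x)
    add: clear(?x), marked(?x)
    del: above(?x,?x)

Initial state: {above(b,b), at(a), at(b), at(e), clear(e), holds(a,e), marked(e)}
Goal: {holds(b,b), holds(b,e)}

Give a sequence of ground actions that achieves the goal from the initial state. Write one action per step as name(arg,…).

1. flip(e,b)  →  {above(e,b), at(a), at(b), at(e), clear(e), holds(a,e), holds(b,b), marked(e)}
2. swap(e,b)  →  {above(e,b), at(a), at(b), at(e), clear(e), holds(a,e), holds(b,b), holds(b,e), marked(b), marked(e)}

flip(e,b); swap(e,b)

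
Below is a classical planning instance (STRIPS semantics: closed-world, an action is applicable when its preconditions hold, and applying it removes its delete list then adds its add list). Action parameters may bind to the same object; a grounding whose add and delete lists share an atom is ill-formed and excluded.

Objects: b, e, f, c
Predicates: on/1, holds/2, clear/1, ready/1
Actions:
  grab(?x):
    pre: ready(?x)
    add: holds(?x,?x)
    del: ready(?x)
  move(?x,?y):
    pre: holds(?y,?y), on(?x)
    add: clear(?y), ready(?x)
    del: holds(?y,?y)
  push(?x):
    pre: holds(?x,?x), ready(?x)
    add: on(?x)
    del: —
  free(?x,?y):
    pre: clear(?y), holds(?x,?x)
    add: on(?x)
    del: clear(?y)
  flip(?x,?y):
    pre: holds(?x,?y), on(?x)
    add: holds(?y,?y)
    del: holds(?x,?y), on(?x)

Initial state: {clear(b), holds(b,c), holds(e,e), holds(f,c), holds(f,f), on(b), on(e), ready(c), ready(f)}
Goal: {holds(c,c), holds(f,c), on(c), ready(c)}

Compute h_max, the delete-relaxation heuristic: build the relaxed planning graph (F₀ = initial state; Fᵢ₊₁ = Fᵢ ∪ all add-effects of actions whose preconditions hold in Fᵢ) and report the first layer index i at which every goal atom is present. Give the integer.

F0 = init (9 atoms)
F1 = F0 ∪ {clear(e), clear(f), holds(c,c), on(f), ready(b), ready(e)}  (15 atoms)
F2 = F1 ∪ {clear(c), holds(b,b), on(c)}  (18 atoms)
goal ⊆ F2  ⇒  h_max = 2

2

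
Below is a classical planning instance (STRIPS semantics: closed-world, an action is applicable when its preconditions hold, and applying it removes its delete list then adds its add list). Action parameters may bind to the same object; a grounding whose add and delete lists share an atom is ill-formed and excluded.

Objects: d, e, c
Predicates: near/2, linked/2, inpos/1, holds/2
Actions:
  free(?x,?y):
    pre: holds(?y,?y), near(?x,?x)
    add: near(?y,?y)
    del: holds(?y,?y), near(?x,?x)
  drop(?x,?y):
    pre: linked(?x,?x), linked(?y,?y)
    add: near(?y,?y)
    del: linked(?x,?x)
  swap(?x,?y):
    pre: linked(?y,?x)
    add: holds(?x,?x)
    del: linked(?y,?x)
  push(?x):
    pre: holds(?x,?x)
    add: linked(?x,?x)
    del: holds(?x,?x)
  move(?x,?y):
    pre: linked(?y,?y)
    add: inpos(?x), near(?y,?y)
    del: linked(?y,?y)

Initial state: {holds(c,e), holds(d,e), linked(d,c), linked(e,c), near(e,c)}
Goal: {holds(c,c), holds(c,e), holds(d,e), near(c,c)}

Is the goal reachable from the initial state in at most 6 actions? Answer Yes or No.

Yes

1. swap(c,d)  →  {holds(c,c), holds(c,e), holds(d,e), linked(e,c), near(e,c)}
2. push(c)  →  {holds(c,e), holds(d,e), linked(c,c), linked(e,c), near(e,c)}
3. drop(c,c)  →  {holds(c,e), holds(d,e), linked(e,c), near(c,c), near(e,c)}
4. swap(c,e)  →  {holds(c,c), holds(c,e), holds(d,e), near(c,c), near(e,c)}
optimal plan length = 4; 4 ≤ 6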